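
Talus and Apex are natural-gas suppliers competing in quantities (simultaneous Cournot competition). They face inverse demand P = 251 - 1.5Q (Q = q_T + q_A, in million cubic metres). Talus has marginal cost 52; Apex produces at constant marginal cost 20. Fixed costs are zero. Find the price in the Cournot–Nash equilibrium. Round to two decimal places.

107.67

Talus's profit: π_T = (251 - 1.5Q)q_T - (52q_T). Setting ∂π_T/∂q_T = 0: 199 - 3q_T - (3/2)(q_A) = 0.
Apex's first-order condition: 231 - 3q_A - (3/2)(q_T) = 0.
So q_T = (199 - (3/2)q_A)/3 and q_A = (231 - (3/2)q_T)/3.
Solving the pair: q_T = 334/9, q_A = 526/9.
Total output Q = 860/9, so price P = 251 - (3/2)·(860/9) = 323/3.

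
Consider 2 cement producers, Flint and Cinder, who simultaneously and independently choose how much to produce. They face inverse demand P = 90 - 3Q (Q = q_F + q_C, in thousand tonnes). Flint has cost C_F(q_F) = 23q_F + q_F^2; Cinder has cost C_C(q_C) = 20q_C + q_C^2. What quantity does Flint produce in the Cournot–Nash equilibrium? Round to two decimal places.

Flint's profit: π_F = (90 - 3Q)q_F - (23q_F + q_F²). Setting ∂π_F/∂q_F = 0: 67 - 8q_F - 3(q_C) = 0.
Cinder's first-order condition: 70 - 8q_C - 3(q_F) = 0.
Best responses: q_F = (67 - 3q_C)/8, q_C = (70 - 3q_F)/8.
Solving the pair: q_F = 326/55, q_C = 359/55.

5.93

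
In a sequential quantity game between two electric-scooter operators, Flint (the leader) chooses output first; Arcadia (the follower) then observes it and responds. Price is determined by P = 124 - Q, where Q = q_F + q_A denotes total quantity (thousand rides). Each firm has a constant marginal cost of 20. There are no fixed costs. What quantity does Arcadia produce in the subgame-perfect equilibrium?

26

The follower Arcadia best-responds to any q_F: π_A = (124 - Q)q_A - 20q_A.
Setting the follower's marginal profit to zero, 104 - q_F - 2q_A = 0, i.e. q_A = (104 - q_F)/2.
Flint substitutes q_A(q_F) into its own profit: π_F = q_F(124 - q_F - (104 - q_F)/2) - 20q_F = (72 - (1/2)q_F)q_F - 20q_F.
Maximising: ∂π_F/∂q_F = 52 - q_F = 0, giving q_F = 52.
Then q_A = (104 - 52)/2 = 26.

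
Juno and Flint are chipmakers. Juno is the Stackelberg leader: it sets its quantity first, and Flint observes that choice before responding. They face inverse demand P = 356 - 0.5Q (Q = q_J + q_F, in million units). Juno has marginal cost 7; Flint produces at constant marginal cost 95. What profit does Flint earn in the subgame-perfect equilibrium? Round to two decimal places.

903.13

The follower Flint best-responds to any q_J: π_F = (356 - 0.5Q)q_F - 95q_F.
Setting the follower's marginal profit to zero, 261 - (1/2)q_J - q_F = 0, i.e. q_F = (261 - (1/2)q_J).
The leader anticipates this reaction. Substituting into P = 356 - 0.5Q gives P = 451/2 - (1/4)q_J, so π_J = (451/2 - (1/4)q_J)q_J - 7q_J.
Maximising: ∂π_J/∂q_J = 437/2 - (1/2)q_J = 0, giving q_J = 437.
Then q_F = (261 - (1/2)·437) = 85/2.
Price P = 356 - (1/2)·(959/2) = 465/4.
Flint's profit: (465/4 - 95)·(85/2) = 903.1250.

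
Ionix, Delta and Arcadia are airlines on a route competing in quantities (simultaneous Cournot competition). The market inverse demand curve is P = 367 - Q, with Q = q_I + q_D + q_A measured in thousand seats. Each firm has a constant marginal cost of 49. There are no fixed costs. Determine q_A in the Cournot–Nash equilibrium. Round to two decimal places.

79.50

A representative firm's profit is π_i = q_i(367 - Q) - 49q_i.
Setting ∂π_i/∂q_i = 0 with rivals' quantities fixed: 318 - 2q_i - Σ_{j≠i} q_j = 0.
By symmetry each firm produces the same amount; substituting Σ_{j≠i} q_j = 2q_i yields q_i = 318/4 = 159/2.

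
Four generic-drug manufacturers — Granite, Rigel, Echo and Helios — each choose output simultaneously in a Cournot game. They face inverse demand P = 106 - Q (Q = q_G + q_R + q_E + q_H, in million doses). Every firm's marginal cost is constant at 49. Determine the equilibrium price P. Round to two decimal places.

Each firm earns π_i = (106 - Q)q_i - 49q_i.
First-order condition (treating rivals' output as given): 57 - 2q_i - Σ_{j≠i} q_j = 0.
By symmetry each firm produces the same amount; substituting Σ_{j≠i} q_j = 3q_i yields q_i = 57/5.
Total output Q = 228/5, so price P = 106 - 228/5 = 302/5.

60.40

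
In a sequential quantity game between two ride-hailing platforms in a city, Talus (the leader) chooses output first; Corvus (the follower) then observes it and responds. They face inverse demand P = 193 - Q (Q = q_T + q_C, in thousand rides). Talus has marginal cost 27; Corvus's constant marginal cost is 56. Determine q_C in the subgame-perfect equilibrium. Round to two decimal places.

Solve by backward induction. Given q_T, the follower Corvus maximises π_C = (193 - q_T - q_C)q_C - 56q_C.
Follower FOC: 137 - q_T - 2q_C = 0, so q_C(q_T) = (137 - q_T)/2.
The leader anticipates this reaction. Substituting into P = 193 - Q gives P = 249/2 - (1/2)q_T, so π_T = (249/2 - (1/2)q_T)q_T - 27q_T.
Leader FOC: 195/2 - q_T = 0, so q_T = 195/2.
Then q_C = (137 - 195/2)/2 = 79/4.

19.75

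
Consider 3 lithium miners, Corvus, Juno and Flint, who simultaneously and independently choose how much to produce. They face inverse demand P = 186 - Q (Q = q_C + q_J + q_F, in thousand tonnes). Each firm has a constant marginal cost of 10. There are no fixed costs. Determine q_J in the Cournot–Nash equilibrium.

A representative firm's profit is π_i = q_i(186 - Q) - 10q_i.
Setting ∂π_i/∂q_i = 0 with rivals' quantities fixed: 176 - 2q_i - Σ_{j≠i} q_j = 0.
By symmetry each firm produces the same amount; substituting Σ_{j≠i} q_j = 2q_i yields q_i = 176/4 = 44.

44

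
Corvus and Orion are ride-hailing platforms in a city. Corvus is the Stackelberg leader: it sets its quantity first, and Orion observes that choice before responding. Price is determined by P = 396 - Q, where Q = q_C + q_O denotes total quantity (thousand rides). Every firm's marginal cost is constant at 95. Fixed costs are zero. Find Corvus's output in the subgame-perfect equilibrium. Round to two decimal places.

150.50

The follower Orion best-responds to any q_C: π_O = (396 - Q)q_O - 95q_O.
Follower FOC: 301 - q_C - 2q_O = 0, so q_O(q_C) = (301 - q_C)/2.
Corvus substitutes q_O(q_C) into its own profit: π_C = q_C(396 - q_C - (301 - q_C)/2) - 95q_C = (491/2 - (1/2)q_C)q_C - 95q_C.
Leader FOC: 301/2 - q_C = 0, so q_C = 301/2.
Then q_O = (301 - 301/2)/2 = 301/4.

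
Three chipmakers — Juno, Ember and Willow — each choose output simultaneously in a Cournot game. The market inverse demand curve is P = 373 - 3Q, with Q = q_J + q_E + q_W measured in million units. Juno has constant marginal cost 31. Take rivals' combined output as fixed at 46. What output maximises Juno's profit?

34

With rivals' combined output fixed at 46, Juno's profit is π_J = (373 - 3·46 - 3q_J)q_J - (31q_J) = (235 - 3q_J)q_J - (31q_J).
∂π_J/∂q_J = 204 - 6q_J = 0, so q_J = 34.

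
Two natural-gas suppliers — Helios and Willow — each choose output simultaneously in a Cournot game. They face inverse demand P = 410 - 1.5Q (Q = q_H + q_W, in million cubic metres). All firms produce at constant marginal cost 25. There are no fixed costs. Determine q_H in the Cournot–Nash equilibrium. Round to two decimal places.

85.56

Each firm earns π_i = (410 - 1.5Q)q_i - 25q_i.
First-order condition (treating rivals' output as given): 385 - 3q_i - (3/2)q_j = 0.
With identical firms every q_j equals q_i, so q_j = q_i and 385 = (9/2)q_i, giving q_i = 770/9.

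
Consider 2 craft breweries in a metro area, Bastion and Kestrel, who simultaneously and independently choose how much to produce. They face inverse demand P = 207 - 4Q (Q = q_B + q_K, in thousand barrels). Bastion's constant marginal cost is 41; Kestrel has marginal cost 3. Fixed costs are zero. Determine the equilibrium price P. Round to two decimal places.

83.67

Bastion's profit: π_B = (207 - 4Q)q_B - (41q_B). Setting ∂π_B/∂q_B = 0: 166 - 8q_B - 4(q_K) = 0.
Kestrel's profit: π_K = (207 - 4Q)q_K - (3q_K). Setting ∂π_K/∂q_K = 0: 204 - 8q_K - 4(q_B) = 0.
Rearranging gives the reaction functions q_B = (166 - 4q_K)/8 and q_K = (204 - 4q_B)/8.
Solving the pair: q_B = 32/3, q_K = 121/6.
Total output Q = 185/6, so price P = 207 - 4·(185/6) = 251/3.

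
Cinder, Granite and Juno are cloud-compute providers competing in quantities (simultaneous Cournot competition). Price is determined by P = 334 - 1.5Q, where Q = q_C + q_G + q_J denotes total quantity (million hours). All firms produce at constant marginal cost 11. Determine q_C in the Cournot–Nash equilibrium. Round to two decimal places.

A representative firm's profit is π_i = q_i(334 - 1.5Q) - 11q_i.
Setting ∂π_i/∂q_i = 0 with rivals' quantities fixed: 323 - 3q_i - (3/2)·Σ_{j≠i} q_j = 0.
By symmetry each firm produces the same amount; substituting Σ_{j≠i} q_j = 2q_i yields q_i = 323/6.

53.83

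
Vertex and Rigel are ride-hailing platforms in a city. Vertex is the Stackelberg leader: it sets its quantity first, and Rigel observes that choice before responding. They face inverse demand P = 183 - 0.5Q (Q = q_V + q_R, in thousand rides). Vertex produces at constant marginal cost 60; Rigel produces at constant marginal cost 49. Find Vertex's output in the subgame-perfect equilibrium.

Solve by backward induction. Given q_V, the follower Rigel maximises π_R = (183 - (1/2)q_V - (1/2)q_R)q_R - 49q_R.
∂π_R/∂q_R = 134 - (1/2)q_V - q_R = 0 gives the reaction function q_R = (134 - (1/2)q_V).
The leader anticipates this reaction. Substituting into P = 183 - 0.5Q gives P = 116 - (1/4)q_V, so π_V = (116 - (1/4)q_V)q_V - 60q_V.
The leader's first-order condition 56 - (1/2)q_V = 0 yields q_V = 112.
Then q_R = (134 - (1/2)·112) = 78.

112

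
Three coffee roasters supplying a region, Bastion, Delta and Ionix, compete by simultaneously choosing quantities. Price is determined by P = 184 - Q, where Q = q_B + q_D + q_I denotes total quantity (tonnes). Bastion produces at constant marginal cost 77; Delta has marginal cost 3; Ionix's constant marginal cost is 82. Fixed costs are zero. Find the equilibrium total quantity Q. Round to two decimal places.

97.50

Bastion's profit: π_B = (184 - Q)q_B - (77q_B). Setting ∂π_B/∂q_B = 0: 107 - 2q_B - (q_D + q_I) = 0.
Delta's profit: π_D = (184 - Q)q_D - (3q_D). Setting ∂π_D/∂q_D = 0: 181 - 2q_D - (q_B + q_I) = 0.
Ionix's first-order condition: 102 - 2q_I - (q_B + q_D) = 0.
Summing all 3 equations gives 390 − 4Q = 0, hence Q = 195/2.
Back-substituting: q_B = (107 − 195/2) = 19/2, q_D = (181 − 195/2) = 167/2, q_I = (102 − 195/2) = 9/2.
Total output Q = 19/2 + 167/2 + 9/2 = 195/2.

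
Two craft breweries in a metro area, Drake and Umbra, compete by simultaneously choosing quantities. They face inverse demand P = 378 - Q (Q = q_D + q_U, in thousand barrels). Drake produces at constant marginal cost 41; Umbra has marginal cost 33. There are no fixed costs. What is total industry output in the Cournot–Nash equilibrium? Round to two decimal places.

227.33

Drake's profit: π_D = (378 - Q)q_D - (41q_D). Setting ∂π_D/∂q_D = 0: 337 - 2q_D - (q_U) = 0.
Umbra's first-order condition: 345 - 2q_U - (q_D) = 0.
So q_D = (337 - q_U)/2 and q_U = (345 - q_D)/2.
Solving the pair: q_D = 329/3, q_U = 353/3.
Total output Q = 329/3 + 353/3 = 682/3.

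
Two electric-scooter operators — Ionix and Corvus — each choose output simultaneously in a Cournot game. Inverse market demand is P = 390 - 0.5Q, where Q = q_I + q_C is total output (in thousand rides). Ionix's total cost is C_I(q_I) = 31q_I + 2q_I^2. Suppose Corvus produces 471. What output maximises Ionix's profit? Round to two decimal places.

With the rival's output fixed at 471, Ionix's profit is π_I = (390 - (1/2)·471 - (1/2)q_I)q_I - (31q_I + 2q_I²) = (309/2 - (1/2)q_I)q_I - (31q_I + 2q_I²).
∂π_I/∂q_I = 247/2 - 5q_I = 0, so q_I = 247/10.

24.70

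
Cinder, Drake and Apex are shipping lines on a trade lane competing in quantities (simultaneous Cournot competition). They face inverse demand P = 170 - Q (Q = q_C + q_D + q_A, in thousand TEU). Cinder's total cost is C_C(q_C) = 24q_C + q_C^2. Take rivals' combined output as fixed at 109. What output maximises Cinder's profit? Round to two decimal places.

With rivals' combined output fixed at 109, Cinder's profit is π_C = (170 - 109 - q_C)q_C - (24q_C + q_C²) = (61 - q_C)q_C - (24q_C + q_C²).
∂π_C/∂q_C = 37 - 4q_C = 0, so q_C = 37/4.

9.25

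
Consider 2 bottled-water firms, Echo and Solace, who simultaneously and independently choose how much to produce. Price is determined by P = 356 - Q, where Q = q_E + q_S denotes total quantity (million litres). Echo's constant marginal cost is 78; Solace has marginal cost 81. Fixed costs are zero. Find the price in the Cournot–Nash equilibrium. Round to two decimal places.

Echo's profit: π_E = (356 - Q)q_E - (78q_E). Setting ∂π_E/∂q_E = 0: 278 - 2q_E - (q_S) = 0.
Solace's profit: π_S = (356 - Q)q_S - (81q_S). Setting ∂π_S/∂q_S = 0: 275 - 2q_S - (q_E) = 0.
Best responses: q_E = (278 - q_S)/2, q_S = (275 - q_E)/2.
Substituting one into the other gives q_E = 281/3 and q_S = 272/3.
Total output Q = 553/3, so price P = 356 - 553/3 = 515/3.

171.67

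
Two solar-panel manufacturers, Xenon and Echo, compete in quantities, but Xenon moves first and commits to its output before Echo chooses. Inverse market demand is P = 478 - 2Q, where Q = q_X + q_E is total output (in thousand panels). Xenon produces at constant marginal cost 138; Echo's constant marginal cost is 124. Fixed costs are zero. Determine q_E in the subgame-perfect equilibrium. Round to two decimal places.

47.75

The follower Echo best-responds to any q_X: π_E = (478 - 2Q)q_E - 124q_E.
∂π_E/∂q_E = 354 - 2q_X - 4q_E = 0 gives the reaction function q_E = (354 - 2q_X)/4.
The leader anticipates this reaction. Substituting into P = 478 - 2Q gives P = 301 - q_X, so π_X = (301 - q_X)q_X - 138q_X.
Maximising: ∂π_X/∂q_X = 163 - 2q_X = 0, giving q_X = 163/2.
Then q_E = (354 - 2·(163/2))/4 = 191/4.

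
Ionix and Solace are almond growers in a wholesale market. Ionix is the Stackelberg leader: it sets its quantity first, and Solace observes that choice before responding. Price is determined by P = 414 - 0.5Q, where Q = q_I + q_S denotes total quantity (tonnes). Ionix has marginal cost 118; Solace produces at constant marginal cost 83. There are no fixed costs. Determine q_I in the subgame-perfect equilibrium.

261

The follower Solace best-responds to any q_I: π_S = (414 - 0.5Q)q_S - 83q_S.
Setting the follower's marginal profit to zero, 331 - (1/2)q_I - q_S = 0, i.e. q_S = (331 - (1/2)q_I).
The leader anticipates this reaction. Substituting into P = 414 - 0.5Q gives P = 497/2 - (1/4)q_I, so π_I = (497/2 - (1/4)q_I)q_I - 118q_I.
Leader FOC: 261/2 - (1/2)q_I = 0, so q_I = 261.
Then q_S = (331 - (1/2)·261) = 401/2.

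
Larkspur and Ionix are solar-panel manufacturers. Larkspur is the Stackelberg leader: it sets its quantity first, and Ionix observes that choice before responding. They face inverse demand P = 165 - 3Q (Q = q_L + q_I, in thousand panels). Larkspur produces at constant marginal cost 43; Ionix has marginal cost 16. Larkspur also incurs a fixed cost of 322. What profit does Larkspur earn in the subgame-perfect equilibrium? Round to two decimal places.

54.04

Solve by backward induction. Given q_L, the follower Ionix maximises π_I = (165 - 3q_L - 3q_I)q_I - 16q_I.
Follower FOC: 149 - 3q_L - 6q_I = 0, so q_I(q_L) = (149 - 3q_L)/6.
The leader anticipates this reaction. Substituting into P = 165 - 3Q gives P = 181/2 - (3/2)q_L, so π_L = (181/2 - (3/2)q_L)q_L - 43q_L.
Maximising: ∂π_L/∂q_L = 95/2 - 3q_L = 0, giving q_L = 95/6.
Then q_I = (149 - 3·(95/6))/6 = 203/12.
Price P = 165 - 3·(131/4) = 267/4.
Larkspur's profit: (267/4 - 43)·(95/6) - 322 = 1297/24.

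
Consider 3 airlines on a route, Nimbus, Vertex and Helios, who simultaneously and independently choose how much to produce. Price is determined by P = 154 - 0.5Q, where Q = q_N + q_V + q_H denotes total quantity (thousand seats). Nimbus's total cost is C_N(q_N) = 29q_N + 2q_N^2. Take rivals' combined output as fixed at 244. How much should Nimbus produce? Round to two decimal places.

0.60

With rivals' combined output fixed at 244, Nimbus's profit is π_N = (154 - (1/2)·244 - (1/2)q_N)q_N - (29q_N + 2q_N²) = (32 - (1/2)q_N)q_N - (29q_N + 2q_N²).
∂π_N/∂q_N = 3 - 5q_N = 0, so q_N = 3/5.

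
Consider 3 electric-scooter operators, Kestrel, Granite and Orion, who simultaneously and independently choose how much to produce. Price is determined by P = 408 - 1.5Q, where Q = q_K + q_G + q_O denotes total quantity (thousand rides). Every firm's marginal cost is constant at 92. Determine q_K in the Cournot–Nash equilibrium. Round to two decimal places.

52.67

A representative firm's profit is π_i = q_i(408 - 1.5Q) - 92q_i.
Setting ∂π_i/∂q_i = 0 with rivals' quantities fixed: 316 - 3q_i - (3/2)·Σ_{j≠i} q_j = 0.
With identical firms every q_j equals q_i, so Σ_{j≠i} q_j = 2q_i and 316 = 6q_i, giving q_i = 158/3.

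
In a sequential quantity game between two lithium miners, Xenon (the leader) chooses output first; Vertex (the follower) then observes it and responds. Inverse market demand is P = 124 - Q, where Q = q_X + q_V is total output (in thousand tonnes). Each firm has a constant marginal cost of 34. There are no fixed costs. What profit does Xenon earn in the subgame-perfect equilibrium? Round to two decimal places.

The follower Vertex best-responds to any q_X: π_V = (124 - Q)q_V - 34q_V.
Follower FOC: 90 - q_X - 2q_V = 0, so q_V(q_X) = (90 - q_X)/2.
Xenon substitutes q_V(q_X) into its own profit: π_X = q_X(124 - q_X - (90 - q_X)/2) - 34q_X = (79 - (1/2)q_X)q_X - 34q_X.
Leader FOC: 45 - q_X = 0, so q_X = 45.
Then q_V = (90 - 45)/2 = 45/2.
Price P = 124 - 135/2 = 113/2.
Xenon's profit: (113/2 - 34)·45 = 1012.5000.

1012.50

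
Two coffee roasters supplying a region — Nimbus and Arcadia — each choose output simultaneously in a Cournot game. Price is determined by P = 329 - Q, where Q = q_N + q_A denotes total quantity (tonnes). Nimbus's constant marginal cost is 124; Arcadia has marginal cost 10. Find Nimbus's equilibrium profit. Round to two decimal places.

Nimbus's profit: π_N = (329 - Q)q_N - (124q_N). Setting ∂π_N/∂q_N = 0: 205 - 2q_N - (q_A) = 0.
Arcadia's first-order condition: 319 - 2q_A - (q_N) = 0.
Best responses: q_N = (205 - q_A)/2, q_A = (319 - q_N)/2.
Solving the pair: q_N = 91/3, q_A = 433/3.
Price P = 329 - 524/3 = 463/3.
Nimbus's profit: (463/3 - 124)·(91/3) = 920.1111.

920.11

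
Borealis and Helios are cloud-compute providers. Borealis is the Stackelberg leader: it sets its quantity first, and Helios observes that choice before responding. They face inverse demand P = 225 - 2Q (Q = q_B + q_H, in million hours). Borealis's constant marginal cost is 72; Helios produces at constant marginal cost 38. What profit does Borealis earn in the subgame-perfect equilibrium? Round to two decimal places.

885.06

The follower Helios best-responds to any q_B: π_H = (225 - 2Q)q_H - 38q_H.
∂π_H/∂q_H = 187 - 2q_B - 4q_H = 0 gives the reaction function q_H = (187 - 2q_B)/4.
Borealis substitutes q_H(q_B) into its own profit: π_B = q_B(225 - 2q_B - (187 - 2q_B)/2) - 72q_B = (263/2 - q_B)q_B - 72q_B.
Maximising: ∂π_B/∂q_B = 119/2 - 2q_B = 0, giving q_B = 119/4.
Then q_H = (187 - 2·(119/4))/4 = 255/8.
Price P = 225 - 2·(493/8) = 407/4.
Borealis's profit: (407/4 - 72)·(119/4) = 885.0625.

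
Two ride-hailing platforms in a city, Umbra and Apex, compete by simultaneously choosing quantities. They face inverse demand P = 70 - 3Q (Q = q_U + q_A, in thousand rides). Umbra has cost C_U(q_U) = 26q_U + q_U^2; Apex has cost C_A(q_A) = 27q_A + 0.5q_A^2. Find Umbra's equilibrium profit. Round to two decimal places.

58.02

Umbra's profit: π_U = (70 - 3Q)q_U - (26q_U + q_U²). Setting ∂π_U/∂q_U = 0: 44 - 8q_U - 3(q_A) = 0.
Apex's first-order condition: 43 - 7q_A - 3(q_U) = 0.
Rearranging gives the reaction functions q_U = (44 - 3q_A)/8 and q_A = (43 - 3q_U)/7.
Substituting one into the other gives q_U = 179/47 and q_A = 212/47.
Price P = 70 - 3·(391/47) = 45.0426.
Umbra's profit: 45.0426·(179/47) - 26·(179/47) - (179/47)² = 58.0190.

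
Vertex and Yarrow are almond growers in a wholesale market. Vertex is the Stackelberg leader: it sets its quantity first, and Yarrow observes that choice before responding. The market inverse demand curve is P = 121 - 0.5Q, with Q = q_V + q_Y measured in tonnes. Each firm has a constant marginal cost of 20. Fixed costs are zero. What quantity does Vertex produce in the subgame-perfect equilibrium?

101

Solve by backward induction. Given q_V, the follower Yarrow maximises π_Y = (121 - (1/2)q_V - (1/2)q_Y)q_Y - 20q_Y.
Setting the follower's marginal profit to zero, 101 - (1/2)q_V - q_Y = 0, i.e. q_Y = (101 - (1/2)q_V).
Vertex substitutes q_Y(q_V) into its own profit: π_V = q_V(121 - (1/2)q_V - (101 - (1/2)q_V)/2) - 20q_V = (141/2 - (1/4)q_V)q_V - 20q_V.
Leader FOC: 101/2 - (1/2)q_V = 0, so q_V = 101.
Then q_Y = (101 - (1/2)·101) = 101/2.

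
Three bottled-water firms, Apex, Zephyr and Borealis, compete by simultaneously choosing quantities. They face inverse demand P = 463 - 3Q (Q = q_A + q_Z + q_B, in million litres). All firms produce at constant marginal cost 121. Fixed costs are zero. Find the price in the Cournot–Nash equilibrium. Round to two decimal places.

Each firm earns π_i = (463 - 3Q)q_i - 121q_i.
First-order condition (treating rivals' output as given): 342 - 6q_i - 3·Σ_{j≠i} q_j = 0.
By symmetry each firm produces the same amount; substituting Σ_{j≠i} q_j = 2q_i yields q_i = 342/12 = 57/2.
Total output Q = 171/2, so price P = 463 - 3·(171/2) = 413/2.

206.50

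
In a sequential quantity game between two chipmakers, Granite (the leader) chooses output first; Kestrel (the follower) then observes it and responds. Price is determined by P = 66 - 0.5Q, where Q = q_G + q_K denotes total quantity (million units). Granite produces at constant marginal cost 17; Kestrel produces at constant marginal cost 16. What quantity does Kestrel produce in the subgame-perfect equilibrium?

26

Solve by backward induction. Given q_G, the follower Kestrel maximises π_K = (66 - (1/2)q_G - (1/2)q_K)q_K - 16q_K.
∂π_K/∂q_K = 50 - (1/2)q_G - q_K = 0 gives the reaction function q_K = (50 - (1/2)q_G).
Granite substitutes q_K(q_G) into its own profit: π_G = q_G(66 - (1/2)q_G - (50 - (1/2)q_G)/2) - 17q_G = (41 - (1/4)q_G)q_G - 17q_G.
The leader's first-order condition 24 - (1/2)q_G = 0 yields q_G = 48.
Then q_K = (50 - (1/2)·48) = 26.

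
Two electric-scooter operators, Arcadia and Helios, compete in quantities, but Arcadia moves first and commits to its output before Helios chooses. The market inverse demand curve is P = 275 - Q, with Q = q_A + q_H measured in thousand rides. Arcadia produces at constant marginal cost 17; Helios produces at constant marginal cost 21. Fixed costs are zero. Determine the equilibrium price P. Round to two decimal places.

82.50

The follower Helios best-responds to any q_A: π_H = (275 - Q)q_H - 21q_H.
∂π_H/∂q_H = 254 - q_A - 2q_H = 0 gives the reaction function q_H = (254 - q_A)/2.
Arcadia substitutes q_H(q_A) into its own profit: π_A = q_A(275 - q_A - (254 - q_A)/2) - 17q_A = (148 - (1/2)q_A)q_A - 17q_A.
Maximising: ∂π_A/∂q_A = 131 - q_A = 0, giving q_A = 131.
Then q_H = (254 - 131)/2 = 123/2.
Total output Q = 385/2, so price P = 275 - 385/2 = 165/2.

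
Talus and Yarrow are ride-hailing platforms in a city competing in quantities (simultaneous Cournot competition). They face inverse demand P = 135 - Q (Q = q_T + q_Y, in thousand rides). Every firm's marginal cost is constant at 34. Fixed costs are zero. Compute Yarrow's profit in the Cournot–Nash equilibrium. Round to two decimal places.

1133.44

Each firm earns π_i = (135 - Q)q_i - 34q_i.
Setting ∂π_i/∂q_i = 0 with rivals' quantities fixed: 101 - 2q_i - q_j = 0.
By symmetry each firm produces the same amount; substituting q_j = q_i yields q_i = 101/3.
Price P = 135 - 202/3 = 203/3.
Yarrow's profit: (203/3 - 34)·(101/3) = 1133.4444.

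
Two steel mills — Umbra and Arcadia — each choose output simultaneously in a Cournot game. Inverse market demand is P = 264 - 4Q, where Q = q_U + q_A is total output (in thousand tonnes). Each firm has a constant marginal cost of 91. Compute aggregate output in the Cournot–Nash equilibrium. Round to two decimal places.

28.83

Each firm earns π_i = (264 - 4Q)q_i - 91q_i.
Setting ∂π_i/∂q_i = 0 with rivals' quantities fixed: 173 - 8q_i - 4q_j = 0.
By symmetry each firm produces the same amount; substituting q_j = q_i yields q_i = 173/12.
Total output Q = 173/12 + 173/12 = 173/6.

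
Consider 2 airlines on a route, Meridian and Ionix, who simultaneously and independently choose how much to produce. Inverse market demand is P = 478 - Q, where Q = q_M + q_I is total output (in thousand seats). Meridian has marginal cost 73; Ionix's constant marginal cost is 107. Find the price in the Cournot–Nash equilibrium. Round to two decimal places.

Meridian's profit: π_M = (478 - Q)q_M - (73q_M). Setting ∂π_M/∂q_M = 0: 405 - 2q_M - (q_I) = 0.
Ionix's profit: π_I = (478 - Q)q_I - (107q_I). Setting ∂π_I/∂q_I = 0: 371 - 2q_I - (q_M) = 0.
So q_M = (405 - q_I)/2 and q_I = (371 - q_M)/2.
Substituting one into the other gives q_M = 439/3 and q_I = 337/3.
Total output Q = 776/3, so price P = 478 - 776/3 = 658/3.

219.33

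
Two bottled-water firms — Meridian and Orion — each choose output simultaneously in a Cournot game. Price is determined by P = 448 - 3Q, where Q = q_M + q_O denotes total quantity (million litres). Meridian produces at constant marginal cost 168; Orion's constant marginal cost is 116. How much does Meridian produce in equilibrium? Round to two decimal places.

Meridian's profit: π_M = (448 - 3Q)q_M - (168q_M). Setting ∂π_M/∂q_M = 0: 280 - 6q_M - 3(q_O) = 0.
Orion's profit: π_O = (448 - 3Q)q_O - (116q_O). Setting ∂π_O/∂q_O = 0: 332 - 6q_O - 3(q_M) = 0.
Rearranging gives the reaction functions q_M = (280 - 3q_O)/6 and q_O = (332 - 3q_M)/6.
Substituting one into the other gives q_M = 76/3 and q_O = 128/3.

25.33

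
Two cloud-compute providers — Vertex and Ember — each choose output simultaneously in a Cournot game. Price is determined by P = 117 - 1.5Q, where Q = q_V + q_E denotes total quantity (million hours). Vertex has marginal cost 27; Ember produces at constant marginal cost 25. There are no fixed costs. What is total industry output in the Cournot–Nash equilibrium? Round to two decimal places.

40.44

Vertex's profit: π_V = (117 - 1.5Q)q_V - (27q_V). Setting ∂π_V/∂q_V = 0: 90 - 3q_V - (3/2)(q_E) = 0.
Ember's first-order condition: 92 - 3q_E - (3/2)(q_V) = 0.
Rearranging gives the reaction functions q_V = (90 - (3/2)q_E)/3 and q_E = (92 - (3/2)q_V)/3.
Substituting one into the other gives q_V = 176/9 and q_E = 188/9.
Total output Q = 176/9 + 188/9 = 364/9.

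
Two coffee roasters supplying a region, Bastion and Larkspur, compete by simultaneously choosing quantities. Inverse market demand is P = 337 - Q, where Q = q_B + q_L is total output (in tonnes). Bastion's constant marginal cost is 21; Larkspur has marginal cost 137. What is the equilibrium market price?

Bastion's profit: π_B = (337 - Q)q_B - (21q_B). Setting ∂π_B/∂q_B = 0: 316 - 2q_B - (q_L) = 0.
Larkspur's first-order condition: 200 - 2q_L - (q_B) = 0.
Best responses: q_B = (316 - q_L)/2, q_L = (200 - q_B)/2.
Solving the pair: q_B = 144, q_L = 28.
Total output Q = 172, so price P = 337 - 172 = 165.

165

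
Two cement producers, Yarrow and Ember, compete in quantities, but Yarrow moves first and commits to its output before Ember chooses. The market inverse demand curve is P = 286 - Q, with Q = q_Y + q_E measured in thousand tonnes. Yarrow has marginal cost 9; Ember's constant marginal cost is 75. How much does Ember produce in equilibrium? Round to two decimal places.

Solve by backward induction. Given q_Y, the follower Ember maximises π_E = (286 - q_Y - q_E)q_E - 75q_E.
∂π_E/∂q_E = 211 - q_Y - 2q_E = 0 gives the reaction function q_E = (211 - q_Y)/2.
The leader anticipates this reaction. Substituting into P = 286 - Q gives P = 361/2 - (1/2)q_Y, so π_Y = (361/2 - (1/2)q_Y)q_Y - 9q_Y.
Maximising: ∂π_Y/∂q_Y = 343/2 - q_Y = 0, giving q_Y = 343/2.
Then q_E = (211 - 343/2)/2 = 79/4.

19.75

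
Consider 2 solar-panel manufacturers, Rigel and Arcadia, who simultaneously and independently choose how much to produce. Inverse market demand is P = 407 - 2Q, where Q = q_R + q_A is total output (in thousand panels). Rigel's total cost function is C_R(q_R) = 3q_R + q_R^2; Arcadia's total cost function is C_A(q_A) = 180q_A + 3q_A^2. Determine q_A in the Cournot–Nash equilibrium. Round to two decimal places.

9.89

Rigel's profit: π_R = (407 - 2Q)q_R - (3q_R + q_R²). Setting ∂π_R/∂q_R = 0: 404 - 6q_R - 2(q_A) = 0.
Arcadia's profit: π_A = (407 - 2Q)q_A - (180q_A + 3q_A²). Setting ∂π_A/∂q_A = 0: 227 - 10q_A - 2(q_R) = 0.
Rearranging gives the reaction functions q_R = (404 - 2q_A)/6 and q_A = (227 - 2q_R)/10.
Substituting one into the other gives q_R = 1793/28 and q_A = 277/28.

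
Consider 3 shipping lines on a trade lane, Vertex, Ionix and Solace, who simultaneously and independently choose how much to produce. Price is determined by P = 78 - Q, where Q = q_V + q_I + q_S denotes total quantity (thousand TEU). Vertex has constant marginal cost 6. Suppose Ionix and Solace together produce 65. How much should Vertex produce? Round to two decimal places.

With rivals' combined output fixed at 65, Vertex's profit is π_V = (78 - 65 - q_V)q_V - (6q_V) = (13 - q_V)q_V - (6q_V).
∂π_V/∂q_V = 7 - 2q_V = 0, so q_V = 7/2.

3.50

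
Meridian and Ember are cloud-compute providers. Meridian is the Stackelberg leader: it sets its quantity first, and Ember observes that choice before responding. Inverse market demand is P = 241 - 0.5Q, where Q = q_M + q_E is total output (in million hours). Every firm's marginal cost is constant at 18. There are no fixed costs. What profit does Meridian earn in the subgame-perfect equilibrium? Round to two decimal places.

12432.25

Solve by backward induction. Given q_M, the follower Ember maximises π_E = (241 - (1/2)q_M - (1/2)q_E)q_E - 18q_E.
∂π_E/∂q_E = 223 - (1/2)q_M - q_E = 0 gives the reaction function q_E = (223 - (1/2)q_M).
Meridian substitutes q_E(q_M) into its own profit: π_M = q_M(241 - (1/2)q_M - (223 - (1/2)q_M)/2) - 18q_M = (259/2 - (1/4)q_M)q_M - 18q_M.
Leader FOC: 223/2 - (1/2)q_M = 0, so q_M = 223.
Then q_E = (223 - (1/2)·223) = 223/2.
Price P = 241 - (1/2)·(669/2) = 295/4.
Meridian's profit: (295/4 - 18)·223 = 12432.2500.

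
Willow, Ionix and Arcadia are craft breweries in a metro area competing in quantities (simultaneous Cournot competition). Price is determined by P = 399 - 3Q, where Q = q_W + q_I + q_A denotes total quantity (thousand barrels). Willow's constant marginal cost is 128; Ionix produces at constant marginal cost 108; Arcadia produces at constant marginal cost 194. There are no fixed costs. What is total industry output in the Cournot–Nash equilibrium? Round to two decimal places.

Willow's profit: π_W = (399 - 3Q)q_W - (128q_W). Setting ∂π_W/∂q_W = 0: 271 - 6q_W - 3(q_I + q_A) = 0.
Ionix's profit: π_I = (399 - 3Q)q_I - (108q_I). Setting ∂π_I/∂q_I = 0: 291 - 6q_I - 3(q_W + q_A) = 0.
Arcadia's first-order condition: 205 - 6q_A - 3(q_W + q_I) = 0.
Adding the 3 first-order conditions: 767 − 12Q = 0, so Q = 767/12.
Back-substituting: q_W = (271 − 767/4)/3 = 317/12, q_I = (291 − 767/4)/3 = 397/12, q_A = (205 − 767/4)/3 = 53/12.
Total output Q = 317/12 + 397/12 + 53/12 = 767/12.

63.92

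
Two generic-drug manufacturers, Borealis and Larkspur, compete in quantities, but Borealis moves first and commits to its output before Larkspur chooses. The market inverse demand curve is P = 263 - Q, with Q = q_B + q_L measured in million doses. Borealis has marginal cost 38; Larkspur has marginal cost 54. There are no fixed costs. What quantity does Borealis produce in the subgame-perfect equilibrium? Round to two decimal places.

120.50

The follower Larkspur best-responds to any q_B: π_L = (263 - Q)q_L - 54q_L.
Follower FOC: 209 - q_B - 2q_L = 0, so q_L(q_B) = (209 - q_B)/2.
The leader anticipates this reaction. Substituting into P = 263 - Q gives P = 317/2 - (1/2)q_B, so π_B = (317/2 - (1/2)q_B)q_B - 38q_B.
Leader FOC: 241/2 - q_B = 0, so q_B = 241/2.
Then q_L = (209 - 241/2)/2 = 177/4.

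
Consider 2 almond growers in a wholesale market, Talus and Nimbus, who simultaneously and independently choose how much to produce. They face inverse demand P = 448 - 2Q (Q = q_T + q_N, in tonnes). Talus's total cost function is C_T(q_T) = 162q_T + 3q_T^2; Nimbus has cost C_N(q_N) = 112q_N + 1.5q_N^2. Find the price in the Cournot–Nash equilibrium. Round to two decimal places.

323.21

Talus's profit: π_T = (448 - 2Q)q_T - (162q_T + 3q_T²). Setting ∂π_T/∂q_T = 0: 286 - 10q_T - 2(q_N) = 0.
Nimbus's profit: π_N = (448 - 2Q)q_N - (112q_N + (3/2)q_N²). Setting ∂π_N/∂q_N = 0: 336 - 7q_N - 2(q_T) = 0.
Rearranging gives the reaction functions q_T = (286 - 2q_N)/10 and q_N = (336 - 2q_T)/7.
Substituting one into the other gives q_T = 665/33 and q_N = 1394/33.
Total output Q = 62.3939, so price P = 448 - 2·62.3939 = 323.2121.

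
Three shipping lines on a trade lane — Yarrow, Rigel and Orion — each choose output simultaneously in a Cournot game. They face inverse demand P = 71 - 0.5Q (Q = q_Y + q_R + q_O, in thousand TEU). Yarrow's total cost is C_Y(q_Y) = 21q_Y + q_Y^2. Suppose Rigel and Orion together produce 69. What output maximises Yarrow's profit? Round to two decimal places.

With rivals' combined output fixed at 69, Yarrow's profit is π_Y = (71 - (1/2)·69 - (1/2)q_Y)q_Y - (21q_Y + q_Y²) = (73/2 - (1/2)q_Y)q_Y - (21q_Y + q_Y²).
∂π_Y/∂q_Y = 31/2 - 3q_Y = 0, so q_Y = 31/6.

5.17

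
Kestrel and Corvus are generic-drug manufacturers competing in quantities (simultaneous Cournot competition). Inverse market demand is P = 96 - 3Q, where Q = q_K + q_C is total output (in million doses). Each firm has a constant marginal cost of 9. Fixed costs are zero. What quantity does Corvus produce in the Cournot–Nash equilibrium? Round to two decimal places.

9.67

A representative firm's profit is π_i = q_i(96 - 3Q) - 9q_i.
First-order condition (treating rivals' output as given): 87 - 6q_i - 3q_j = 0.
With identical firms every q_j equals q_i, so q_j = q_i and 87 = 9q_i, giving q_i = 29/3.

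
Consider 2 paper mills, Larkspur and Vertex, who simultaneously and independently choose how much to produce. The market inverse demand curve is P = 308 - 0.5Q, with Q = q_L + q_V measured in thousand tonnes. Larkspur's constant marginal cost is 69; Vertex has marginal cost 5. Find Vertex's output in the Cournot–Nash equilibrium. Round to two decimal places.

Larkspur's profit: π_L = (308 - 0.5Q)q_L - (69q_L). Setting ∂π_L/∂q_L = 0: 239 - q_L - (1/2)(q_V) = 0.
Vertex's profit: π_V = (308 - 0.5Q)q_V - (5q_V). Setting ∂π_V/∂q_V = 0: 303 - q_V - (1/2)(q_L) = 0.
Rearranging gives the reaction functions q_L = (239 - (1/2)q_V) and q_V = (303 - (1/2)q_L).
Substituting one into the other gives q_L = 350/3 and q_V = 734/3.

244.67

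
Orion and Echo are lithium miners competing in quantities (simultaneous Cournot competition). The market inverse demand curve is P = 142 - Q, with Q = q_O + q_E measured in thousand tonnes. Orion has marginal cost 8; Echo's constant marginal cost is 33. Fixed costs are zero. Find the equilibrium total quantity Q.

81

Orion's profit: π_O = (142 - Q)q_O - (8q_O). Setting ∂π_O/∂q_O = 0: 134 - 2q_O - (q_E) = 0.
Echo's profit: π_E = (142 - Q)q_E - (33q_E). Setting ∂π_E/∂q_E = 0: 109 - 2q_E - (q_O) = 0.
Rearranging gives the reaction functions q_O = (134 - q_E)/2 and q_E = (109 - q_O)/2.
Substituting one into the other gives q_O = 53 and q_E = 28.
Total output Q = 53 + 28 = 81.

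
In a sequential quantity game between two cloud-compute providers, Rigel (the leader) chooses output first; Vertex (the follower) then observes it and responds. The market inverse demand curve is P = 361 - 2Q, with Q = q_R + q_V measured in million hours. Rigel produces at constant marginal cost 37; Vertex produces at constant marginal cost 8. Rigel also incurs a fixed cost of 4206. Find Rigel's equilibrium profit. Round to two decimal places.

1233.06

The follower Vertex best-responds to any q_R: π_V = (361 - 2Q)q_V - 8q_V.
Setting the follower's marginal profit to zero, 353 - 2q_R - 4q_V = 0, i.e. q_V = (353 - 2q_R)/4.
The leader anticipates this reaction. Substituting into P = 361 - 2Q gives P = 369/2 - q_R, so π_R = (369/2 - q_R)q_R - 37q_R.
The leader's first-order condition 295/2 - 2q_R = 0 yields q_R = 295/4.
Then q_V = (353 - 2·(295/4))/4 = 411/8.
Price P = 361 - 2·(1001/8) = 443/4.
Rigel's profit: (443/4 - 37)·(295/4) - 4206 = 1233.0625.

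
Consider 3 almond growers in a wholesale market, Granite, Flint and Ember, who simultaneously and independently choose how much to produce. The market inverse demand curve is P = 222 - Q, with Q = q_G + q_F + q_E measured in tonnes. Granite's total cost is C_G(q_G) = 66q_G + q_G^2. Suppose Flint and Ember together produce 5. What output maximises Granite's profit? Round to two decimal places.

37.75

With rivals' combined output fixed at 5, Granite's profit is π_G = (222 - 5 - q_G)q_G - (66q_G + q_G²) = (217 - q_G)q_G - (66q_G + q_G²).
∂π_G/∂q_G = 151 - 4q_G = 0, so q_G = 151/4.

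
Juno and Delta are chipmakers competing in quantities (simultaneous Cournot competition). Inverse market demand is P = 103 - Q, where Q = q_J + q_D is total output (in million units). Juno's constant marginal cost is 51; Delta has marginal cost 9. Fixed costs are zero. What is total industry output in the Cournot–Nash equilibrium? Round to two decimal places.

Juno's profit: π_J = (103 - Q)q_J - (51q_J). Setting ∂π_J/∂q_J = 0: 52 - 2q_J - (q_D) = 0.
Delta's first-order condition: 94 - 2q_D - (q_J) = 0.
Best responses: q_J = (52 - q_D)/2, q_D = (94 - q_J)/2.
Substituting one into the other gives q_J = 10/3 and q_D = 136/3.
Total output Q = 10/3 + 136/3 = 146/3.

48.67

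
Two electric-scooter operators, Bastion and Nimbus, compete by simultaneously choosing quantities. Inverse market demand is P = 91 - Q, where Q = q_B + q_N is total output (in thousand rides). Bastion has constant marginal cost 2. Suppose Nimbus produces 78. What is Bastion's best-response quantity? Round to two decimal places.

5.50

With the rival's output fixed at 78, Bastion's profit is π_B = (91 - 78 - q_B)q_B - (2q_B) = (13 - q_B)q_B - (2q_B).
∂π_B/∂q_B = 11 - 2q_B = 0, so q_B = 11/2.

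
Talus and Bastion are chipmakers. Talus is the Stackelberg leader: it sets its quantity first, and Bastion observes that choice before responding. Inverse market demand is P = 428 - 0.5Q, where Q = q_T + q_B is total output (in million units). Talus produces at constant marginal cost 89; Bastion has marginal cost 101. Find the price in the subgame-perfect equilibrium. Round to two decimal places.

The follower Bastion best-responds to any q_T: π_B = (428 - 0.5Q)q_B - 101q_B.
Follower FOC: 327 - (1/2)q_T - q_B = 0, so q_B(q_T) = (327 - (1/2)q_T).
Talus substitutes q_B(q_T) into its own profit: π_T = q_T(428 - (1/2)q_T - (327 - (1/2)q_T)/2) - 89q_T = (529/2 - (1/4)q_T)q_T - 89q_T.
Leader FOC: 351/2 - (1/2)q_T = 0, so q_T = 351.
Then q_B = (327 - (1/2)·351) = 303/2.
Total output Q = 1005/2, so price P = 428 - (1/2)·(1005/2) = 707/4.

176.75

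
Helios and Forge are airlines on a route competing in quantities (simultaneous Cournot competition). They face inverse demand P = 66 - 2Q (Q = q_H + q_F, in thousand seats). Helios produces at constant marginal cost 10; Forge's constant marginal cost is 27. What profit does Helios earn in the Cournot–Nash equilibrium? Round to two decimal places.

Helios's profit: π_H = (66 - 2Q)q_H - (10q_H). Setting ∂π_H/∂q_H = 0: 56 - 4q_H - 2(q_F) = 0.
Forge's first-order condition: 39 - 4q_F - 2(q_H) = 0.
Best responses: q_H = (56 - 2q_F)/4, q_F = (39 - 2q_H)/4.
Substituting one into the other gives q_H = 73/6 and q_F = 11/3.
Price P = 66 - 2·(95/6) = 103/3.
Helios's profit: (103/3 - 10)·(73/6) = 296.0556.

296.06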